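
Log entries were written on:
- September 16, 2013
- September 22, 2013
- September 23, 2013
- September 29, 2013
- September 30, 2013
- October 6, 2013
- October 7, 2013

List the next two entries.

Every event lands on a Monday or Sunday (gaps cycle 6, 1, 6, 1, 6, 1).
So the schedule is: every Monday and Sunday.
The following Sunday is October 13, 2013.
Next Monday: October 14, 2013.

October 13, 2013; October 14, 2013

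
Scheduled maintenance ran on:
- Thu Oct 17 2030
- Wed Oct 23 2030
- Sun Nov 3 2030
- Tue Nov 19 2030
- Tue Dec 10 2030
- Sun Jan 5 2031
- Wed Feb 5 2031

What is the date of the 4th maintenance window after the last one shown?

Tue Jul 29 2031

The spacing grows by 5 each time: 6, 11, 16, 21, 26, 31 days.
Next gap: 36 days. Wed Feb 5 2031 + 36 days = Thu Mar 13 2031.
Next gap: 41 days. Thu Mar 13 2031 + 41 days = Wed Apr 23 2031.
Next gap: 46 days. Wed Apr 23 2031 + 46 days = Sun Jun 8 2031.
Next gap: 51 days. Sun Jun 8 2031 + 51 days = Tue Jul 29 2031.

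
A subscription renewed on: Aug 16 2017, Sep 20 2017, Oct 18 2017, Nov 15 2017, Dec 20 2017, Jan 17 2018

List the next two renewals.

All dates are Wednesdays, 35, 28, 28, 35, 28 days apart.
Specifically, the 3rd Wednesday of each month.
3rd Wednesday of February 2018: Feb 21 2018.
3rd Wednesday of March 2018: Mar 21 2018.

Feb 21 2018, Mar 21 2018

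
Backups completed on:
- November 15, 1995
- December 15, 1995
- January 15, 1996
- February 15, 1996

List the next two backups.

March 15, 1996; April 15, 1996

Gaps: 30, 31, 31 days — not constant. Every event is on the 15th of the month.
Pattern: the 15th of each month.
Next: March 1996 → March 15, 1996.
April 1996: April 15, 1996.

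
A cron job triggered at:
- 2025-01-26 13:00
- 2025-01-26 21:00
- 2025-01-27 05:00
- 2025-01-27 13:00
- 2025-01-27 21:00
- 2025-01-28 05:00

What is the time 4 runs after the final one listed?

Spacing: 8, 8, 8, 8, 8 h — constant 8 h.
2025-01-28 05:00 + 8 h = 2025-01-28 13:00.
2025-01-28 13:00 + 8 h = 2025-01-28 21:00.
2025-01-28 21:00 + 8 h = 2025-01-29 05:00.
2025-01-29 05:00 + 8 h = 2025-01-29 13:00.

2025-01-29 13:00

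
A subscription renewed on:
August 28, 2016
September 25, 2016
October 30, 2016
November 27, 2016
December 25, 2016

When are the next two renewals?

These are Sundays with 28, 35, 28, 28-day gaps.
Each is the final Sunday of its month — October 30, 2016 is past the 28th, so '4th Sunday' doesn't fit.
January 2017 ends with Sunday January 29, 2017.
February 2017 ends with Sunday February 26, 2017.

January 29, 2017; February 26, 2017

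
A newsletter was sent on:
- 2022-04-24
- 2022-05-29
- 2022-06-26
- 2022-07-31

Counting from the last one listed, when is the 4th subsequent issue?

2022-11-27

These are Sundays with 35, 28, 35-day gaps.
Each is the final Sunday of its month — 2022-05-29 is past the 28th, so '4th Sunday' doesn't fit.
Last Sunday of August 2022: 2022-08-28.
Last Sunday of September 2022: 2022-09-25.
October 2022 ends with Sunday 2022-10-30.
Last Sunday of November 2022: 2022-11-27.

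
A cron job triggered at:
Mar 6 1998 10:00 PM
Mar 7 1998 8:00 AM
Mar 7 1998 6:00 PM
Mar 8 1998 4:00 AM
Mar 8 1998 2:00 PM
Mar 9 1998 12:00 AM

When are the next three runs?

Spacing: 10, 10, 10, 10, 10 h — constant 10 h.
Mar 9 1998 12:00 AM + 10 h = Mar 9 1998 10:00 AM.
Mar 9 1998 10:00 AM + 10 h = Mar 9 1998 8:00 PM.
Mar 9 1998 8:00 PM + 10 h = Mar 10 1998 6:00 AM.

Mar 9 1998 10:00 AM, Mar 9 1998 8:00 PM, Mar 10 1998 6:00 AM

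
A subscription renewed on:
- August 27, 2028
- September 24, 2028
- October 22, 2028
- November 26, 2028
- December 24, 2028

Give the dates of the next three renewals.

January 28, 2029; February 25, 2029; March 25, 2029

These are Sundays at 28- or 35-day spacing (28, 28, 35, 28).
The pattern: 4th Sunday of the month.
January 2029 — 4th Sunday is January 28, 2029.
4th Sunday of February 2029: February 25, 2029.
March 2029 — 4th Sunday is March 25, 2029.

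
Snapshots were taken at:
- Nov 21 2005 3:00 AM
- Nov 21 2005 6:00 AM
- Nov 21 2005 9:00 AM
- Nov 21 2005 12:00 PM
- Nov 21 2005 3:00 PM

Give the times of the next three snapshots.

The interval is a steady 3 hours (3, 3, 3, 3).
Nov 21 2005 3:00 PM + 3 h = Nov 21 2005 6:00 PM.
Nov 21 2005 6:00 PM + 3 h = Nov 21 2005 9:00 PM.
Nov 21 2005 9:00 PM + 3 h = Nov 22 2005 12:00 AM.

Nov 21 2005 6:00 PM, Nov 21 2005 9:00 PM, Nov 22 2005 12:00 AM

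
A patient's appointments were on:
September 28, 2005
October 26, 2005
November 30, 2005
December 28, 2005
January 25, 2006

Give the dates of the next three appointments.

February 22, 2006; March 29, 2006; April 26, 2006

These are Wednesdays with 28, 35, 28, 28-day gaps.
Each is the final Wednesday of its month — November 30, 2005 is past the 28th, so '4th Wednesday' doesn't fit.
February 2006 ends with Wednesday February 22, 2006.
Last Wednesday of March 2006: March 29, 2006.
April 2006 ends with Wednesday April 26, 2006.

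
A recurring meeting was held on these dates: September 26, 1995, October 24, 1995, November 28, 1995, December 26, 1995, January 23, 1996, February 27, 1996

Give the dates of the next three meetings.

March 26, 1996; April 23, 1996; May 28, 1996

All dates are Tuesdays, 28, 35, 28, 28, 35 days apart.
Specifically, the 4th Tuesday of each month.
4th Tuesday of March 1996: March 26, 1996.
April 1996 — 4th Tuesday is April 23, 1996.
May 1996 — 4th Tuesday is May 28, 1996.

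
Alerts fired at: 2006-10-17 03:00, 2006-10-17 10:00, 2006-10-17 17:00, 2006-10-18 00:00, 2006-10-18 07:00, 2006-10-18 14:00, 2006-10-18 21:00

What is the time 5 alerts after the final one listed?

Gaps: 7, 7, 7, 7, 7, 7 hours — each event is 7 hours after the previous one.
2006-10-18 21:00 + 7 h = 2006-10-19 04:00.
2006-10-19 04:00 + 7 h = 2006-10-19 11:00.
2006-10-19 11:00 + 7 h = 2006-10-19 18:00.
2006-10-19 18:00 + 7 h = 2006-10-20 01:00.
2006-10-20 01:00 + 7 h = 2006-10-20 08:00.

2006-10-20 08:00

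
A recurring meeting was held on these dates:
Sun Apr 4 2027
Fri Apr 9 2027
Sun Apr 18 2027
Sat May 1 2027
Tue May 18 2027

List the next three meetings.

Intervals are 5, 9, 13, 17 days — an arithmetic progression with common difference 4.
Next gap: 21 days. Tue May 18 2027 + 21 days = Tue Jun 8 2027.
Next gap: 25 days. Tue Jun 8 2027 + 25 days = Sat Jul 3 2027.
Next gap: 29 days. Sat Jul 3 2027 + 29 days = Sun Aug 1 2027.

Tue Jun 8 2027, Sat Jul 3 2027, Sun Aug 1 2027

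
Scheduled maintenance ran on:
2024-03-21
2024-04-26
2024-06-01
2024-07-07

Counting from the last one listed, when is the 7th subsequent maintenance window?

2025-03-16

Every event comes 36 days after the last (36, 36, 36).
2024-07-07 + 36 days = 2024-08-12.
2024-08-12 + 36 days = 2024-09-17.
2024-09-17 + 36 days = 2024-10-23.
2024-10-23 + 36 days = 2024-11-28.
2024-11-28 + 36 days = 2025-01-03.
2025-01-03 + 36 days = 2025-02-08.
2025-02-08 + 36 days = 2025-03-16.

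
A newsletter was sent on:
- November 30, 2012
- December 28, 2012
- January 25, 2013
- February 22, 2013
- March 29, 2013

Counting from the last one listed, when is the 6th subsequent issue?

September 27, 2013

These are Fridays with 28, 28, 28, 35-day gaps.
Each is the final Friday of its month — November 30, 2012 is past the 28th, so '4th Friday' doesn't fit.
April 2013 ends with Friday April 26, 2013.
May 2013 ends with Friday May 31, 2013.
June 2013 ends with Friday June 28, 2013.
July 2013 ends with Friday July 26, 2013.
Last Friday of August 2013: August 30, 2013.
Last Friday of September 2013: September 27, 2013.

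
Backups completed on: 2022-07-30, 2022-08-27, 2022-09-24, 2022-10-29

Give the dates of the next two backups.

These are Saturdays with 28, 28, 35-day gaps.
Each is the final Saturday of its month — 2022-07-30 is past the 28th, so '4th Saturday' doesn't fit.
Last Saturday of November 2022: 2022-11-26.
Last Saturday of December 2022: 2022-12-31.

2022-11-26, 2022-12-31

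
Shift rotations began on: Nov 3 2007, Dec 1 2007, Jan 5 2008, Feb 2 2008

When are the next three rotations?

These are Saturdays at 28- or 35-day spacing (28, 35, 28).
The pattern: 1st Saturday of the month.
1st Saturday of March 2008: Mar 1 2008.
1st Saturday of April 2008: Apr 5 2008.
May 2008 — 1st Saturday is May 3 2008.

Mar 1 2008, Apr 5 2008, May 3 2008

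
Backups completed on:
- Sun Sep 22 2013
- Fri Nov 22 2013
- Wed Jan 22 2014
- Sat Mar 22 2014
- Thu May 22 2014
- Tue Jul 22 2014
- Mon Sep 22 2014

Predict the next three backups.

Sat Nov 22 2014, Thu Jan 22 2015, Sun Mar 22 2015

The day-of-month is always 22 (61, 61, 59, 61, 61, 62 days between events).
So this recurs on the 22nd of every 2 months.
Next: November 2014 → Sat Nov 22 2014.
Next: January 2015 → Thu Jan 22 2015.
March 2015: Sun Mar 22 2015.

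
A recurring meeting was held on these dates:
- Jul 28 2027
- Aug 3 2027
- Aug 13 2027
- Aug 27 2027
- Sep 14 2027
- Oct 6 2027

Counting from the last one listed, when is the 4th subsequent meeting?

The spacing grows by 4 each time: 6, 10, 14, 18, 22 days.
Next gap: 26 days. Oct 6 2027 + 26 days = Nov 1 2027.
Next gap: 30 days. Nov 1 2027 + 30 days = Dec 1 2027.
Next gap: 34 days. Dec 1 2027 + 34 days = Jan 4 2028.
Next gap: 38 days. Jan 4 2028 + 38 days = Feb 11 2028.

Feb 11 2028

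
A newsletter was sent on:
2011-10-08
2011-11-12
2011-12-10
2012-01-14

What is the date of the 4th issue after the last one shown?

Gaps: 35, 28, 35 days — a mix of 28 and 35. Every date is a Saturday.
Each is the 2nd Saturday of its month.
2nd Saturday of February 2012: 2012-02-11.
2nd Saturday of March 2012: 2012-03-10.
2nd Saturday of April 2012: 2012-04-14.
May 2012 — 2nd Saturday is 2012-05-12.

2012-05-12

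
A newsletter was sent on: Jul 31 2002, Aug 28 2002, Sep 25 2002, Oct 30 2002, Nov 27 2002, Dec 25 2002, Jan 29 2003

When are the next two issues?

Every date is a Wednesday; gaps 28, 28, 35, 28, 28, 35 days.
Each is the last Wednesday of its month (at least one falls on the 29th or later, ruling out '4th Wednesday').
February 2003 ends with Wednesday Feb 26 2003.
March 2003 ends with Wednesday Mar 26 2003.

Feb 26 2003, Mar 26 2003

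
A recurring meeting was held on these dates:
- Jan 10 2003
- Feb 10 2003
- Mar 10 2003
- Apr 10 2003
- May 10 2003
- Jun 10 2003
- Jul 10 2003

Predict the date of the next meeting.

Aug 10 2003

Gaps: 31, 28, 31, 30, 31, 30 days — not constant. Every event is on the 10th of the month.
Pattern: the 10th of each month.
Next: August 2003 → Aug 10 2003.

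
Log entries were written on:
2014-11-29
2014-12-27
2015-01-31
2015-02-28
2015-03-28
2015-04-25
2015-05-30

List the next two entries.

All Saturdays; the gaps (28, 35, 28, 28, 28, 35) vary with month length.
This is the last Saturday of each month.
Last Saturday of June 2015: 2015-06-27.
Last Saturday of July 2015: 2015-07-25.

2015-06-27, 2015-07-25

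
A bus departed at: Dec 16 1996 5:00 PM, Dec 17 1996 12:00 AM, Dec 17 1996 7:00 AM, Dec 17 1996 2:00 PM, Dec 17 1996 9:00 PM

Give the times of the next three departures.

Gaps: 7, 7, 7, 7 hours — each event is 7 hours after the previous one.
Dec 17 1996 9:00 PM + 7 h = Dec 18 1996 4:00 AM.
Dec 18 1996 4:00 AM + 7 h = Dec 18 1996 11:00 AM.
Dec 18 1996 11:00 AM + 7 h = Dec 18 1996 6:00 PM.

Dec 18 1996 4:00 AM, Dec 18 1996 11:00 AM, Dec 18 1996 6:00 PM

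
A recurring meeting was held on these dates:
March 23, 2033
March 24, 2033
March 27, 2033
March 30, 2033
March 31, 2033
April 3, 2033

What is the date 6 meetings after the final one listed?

April 17, 2033

Gaps: 1, 3, 3, 1, 3 days — not constant, but cyclic with period 3.
The events fall on every Wednesday, Thursday and Sunday.
Next Wednesday: April 6, 2033.
The following Thursday is April 7, 2033.
Next Sunday: April 10, 2033.
Next Wednesday: April 13, 2033.
The following Thursday is April 14, 2033.
The following Sunday is April 17, 2033.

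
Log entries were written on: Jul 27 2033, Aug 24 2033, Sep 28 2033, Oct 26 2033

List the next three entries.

All dates are Wednesdays, 28, 35, 28 days apart.
Specifically, the 4th Wednesday of each month.
4th Wednesday of November 2033: Nov 23 2033.
December 2033 — 4th Wednesday is Dec 28 2033.
4th Wednesday of January 2034: Jan 25 2034.

Nov 23 2033, Dec 28 2033, Jan 25 2034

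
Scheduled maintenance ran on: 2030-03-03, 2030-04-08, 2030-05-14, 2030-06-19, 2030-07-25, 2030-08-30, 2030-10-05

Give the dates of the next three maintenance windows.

2030-11-10, 2030-12-16, 2031-01-21

Gaps between consecutive events: 36, 36, 36, 36, 36, 36 days — a constant 36-day interval.
2030-10-05 + 36 days = 2030-11-10.
2030-11-10 + 36 days = 2030-12-16.
2030-12-16 + 36 days = 2031-01-21.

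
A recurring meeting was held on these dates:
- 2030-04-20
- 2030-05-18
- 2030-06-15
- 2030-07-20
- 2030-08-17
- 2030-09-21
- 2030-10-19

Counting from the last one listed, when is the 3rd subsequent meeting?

All dates are Saturdays, 28, 28, 35, 28, 35, 28 days apart.
Specifically, the 3rd Saturday of each month.
3rd Saturday of November 2030: 2030-11-16.
3rd Saturday of December 2030: 2030-12-21.
January 2031 — 3rd Saturday is 2031-01-18.

2031-01-18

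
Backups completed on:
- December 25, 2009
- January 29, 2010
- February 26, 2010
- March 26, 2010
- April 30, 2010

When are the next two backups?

May 28, 2010; June 25, 2010

These are Fridays with 35, 28, 28, 35-day gaps.
Each is the final Friday of its month — January 29, 2010 is past the 28th, so '4th Friday' doesn't fit.
Last Friday of May 2010: May 28, 2010.
June 2010 ends with Friday June 25, 2010.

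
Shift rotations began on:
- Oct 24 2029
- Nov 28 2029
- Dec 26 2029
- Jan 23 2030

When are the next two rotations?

All dates are Wednesdays, 35, 28, 28 days apart.
Specifically, the 4th Wednesday of each month.
February 2030 — 4th Wednesday is Feb 27 2030.
4th Wednesday of March 2030: Mar 27 2030.

Feb 27 2030, Mar 27 2030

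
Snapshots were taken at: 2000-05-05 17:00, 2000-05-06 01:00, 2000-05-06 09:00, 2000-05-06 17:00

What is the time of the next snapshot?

Gaps: 8, 8, 8 hours — each event is 8 hours after the previous one.
2000-05-06 17:00 + 8 h = 2000-05-07 01:00.

2000-05-07 01:00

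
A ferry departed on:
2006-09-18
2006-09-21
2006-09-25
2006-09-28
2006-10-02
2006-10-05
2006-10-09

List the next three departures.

Every event lands on a Monday or Thursday (gaps cycle 3, 4, 3, 4, 3, 4).
So the schedule is: every Monday and Thursday.
Next Thursday: 2006-10-12.
The following Monday is 2006-10-16.
The following Thursday is 2006-10-19.

2006-10-12, 2006-10-16, 2006-10-19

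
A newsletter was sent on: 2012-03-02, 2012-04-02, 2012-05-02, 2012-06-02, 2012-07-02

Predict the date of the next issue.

2012-08-02

Each date is the 2nd; the gaps (31, 30, 31, 30) track the month lengths.
The rule is the 2nd of each month.
Next: August 2012 → 2012-08-02.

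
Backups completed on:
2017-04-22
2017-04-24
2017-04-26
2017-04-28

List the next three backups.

2017-04-30, 2017-05-02, 2017-05-04

The spacing is 2, 2, 2 days — always 2 days.
2017-04-28 + 2 days = 2017-04-30.
2017-04-30 + 2 days = 2017-05-02.
2017-05-02 + 2 days = 2017-05-04.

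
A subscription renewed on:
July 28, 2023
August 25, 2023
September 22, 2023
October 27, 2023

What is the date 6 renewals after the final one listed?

All dates are Fridays, 28, 28, 35 days apart.
Specifically, the 4th Friday of each month.
4th Friday of November 2023: November 24, 2023.
4th Friday of December 2023: December 22, 2023.
January 2024 — 4th Friday is January 26, 2024.
February 2024 — 4th Friday is February 23, 2024.
March 2024 — 4th Friday is March 22, 2024.
April 2024 — 4th Friday is April 26, 2024.

April 26, 2024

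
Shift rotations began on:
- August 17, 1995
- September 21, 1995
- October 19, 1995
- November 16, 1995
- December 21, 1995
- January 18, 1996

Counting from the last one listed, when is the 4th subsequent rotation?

May 16, 1996

All dates are Thursdays, 35, 28, 28, 35, 28 days apart.
Specifically, the 3rd Thursday of each month.
February 1996 — 3rd Thursday is February 15, 1996.
3rd Thursday of March 1996: March 21, 1996.
April 1996 — 3rd Thursday is April 18, 1996.
May 1996 — 3rd Thursday is May 16, 1996.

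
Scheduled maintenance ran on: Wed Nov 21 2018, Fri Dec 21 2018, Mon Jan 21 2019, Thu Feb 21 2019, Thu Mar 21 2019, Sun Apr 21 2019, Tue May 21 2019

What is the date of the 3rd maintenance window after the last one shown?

Wed Aug 21 2019

Each date is the 21st; the gaps (30, 31, 31, 28, 31, 30) track the month lengths.
The rule is the 21st of each month.
Next: June 2019 → Fri Jun 21 2019.
Next: July 2019 → Sun Jul 21 2019.
August 2019: Wed Aug 21 2019.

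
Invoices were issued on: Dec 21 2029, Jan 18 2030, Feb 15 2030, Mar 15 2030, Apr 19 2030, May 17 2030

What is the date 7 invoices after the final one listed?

These are Fridays at 28- or 35-day spacing (28, 28, 28, 35, 28).
The pattern: 3rd Friday of the month.
3rd Friday of June 2030: Jun 21 2030.
July 2030 — 3rd Friday is Jul 19 2030.
August 2030 — 3rd Friday is Aug 16 2030.
September 2030 — 3rd Friday is Sep 20 2030.
October 2030 — 3rd Friday is Oct 18 2030.
3rd Friday of November 2030: Nov 15 2030.
3rd Friday of December 2030: Dec 20 2030.

Dec 20 2030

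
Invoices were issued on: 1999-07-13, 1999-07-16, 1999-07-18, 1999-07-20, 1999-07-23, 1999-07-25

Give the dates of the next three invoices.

Every event lands on a Tuesday or Friday or Sunday (gaps cycle 3, 2, 2, 3, 2).
So the schedule is: every Tuesday, Friday and Sunday.
The following Tuesday is 1999-07-27.
The following Friday is 1999-07-30.
The following Sunday is 1999-08-01.

1999-07-27, 1999-07-30, 1999-08-01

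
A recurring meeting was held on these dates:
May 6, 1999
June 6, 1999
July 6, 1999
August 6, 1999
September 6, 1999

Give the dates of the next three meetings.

October 6, 1999; November 6, 1999; December 6, 1999

The day-of-month is always 6 (31, 30, 31, 31 days between events).
So this recurs on the 6th of each month.
Next: October 1999 → October 6, 1999.
November 1999: November 6, 1999.
Next: December 1999 → December 6, 1999.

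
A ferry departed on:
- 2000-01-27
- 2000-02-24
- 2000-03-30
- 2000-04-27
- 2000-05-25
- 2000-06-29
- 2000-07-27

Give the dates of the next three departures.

2000-08-31, 2000-09-28, 2000-10-26

Every date is a Thursday; gaps 28, 35, 28, 28, 35, 28 days.
Each is the last Thursday of its month (at least one falls on the 29th or later, ruling out '4th Thursday').
August 2000 ends with Thursday 2000-08-31.
Last Thursday of September 2000: 2000-09-28.
Last Thursday of October 2000: 2000-10-26.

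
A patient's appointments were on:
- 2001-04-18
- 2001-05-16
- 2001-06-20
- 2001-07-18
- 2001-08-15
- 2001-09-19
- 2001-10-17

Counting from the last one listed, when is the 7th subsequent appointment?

2002-05-15

Gaps: 28, 35, 28, 28, 35, 28 days — a mix of 28 and 35. Every date is a Wednesday.
Each is the 3rd Wednesday of its month.
3rd Wednesday of November 2001: 2001-11-21.
3rd Wednesday of December 2001: 2001-12-19.
3rd Wednesday of January 2002: 2002-01-16.
3rd Wednesday of February 2002: 2002-02-20.
March 2002 — 3rd Wednesday is 2002-03-20.
April 2002 — 3rd Wednesday is 2002-04-17.
May 2002 — 3rd Wednesday is 2002-05-15.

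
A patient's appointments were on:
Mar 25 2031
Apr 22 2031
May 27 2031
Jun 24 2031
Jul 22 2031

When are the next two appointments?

Aug 26 2031, Sep 23 2031

These are Tuesdays at 28- or 35-day spacing (28, 35, 28, 28).
The pattern: 4th Tuesday of the month.
August 2031 — 4th Tuesday is Aug 26 2031.
September 2031 — 4th Tuesday is Sep 23 2031.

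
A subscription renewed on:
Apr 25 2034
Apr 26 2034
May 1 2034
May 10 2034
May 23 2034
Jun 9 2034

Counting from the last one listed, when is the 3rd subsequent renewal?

Intervals are 1, 5, 9, 13, 17 days — an arithmetic progression with common difference 4.
Next gap: 21 days. Jun 9 2034 + 21 days = Jun 30 2034.
Next gap: 25 days. Jun 30 2034 + 25 days = Jul 25 2034.
Next gap: 29 days. Jul 25 2034 + 29 days = Aug 23 2034.

Aug 23 2034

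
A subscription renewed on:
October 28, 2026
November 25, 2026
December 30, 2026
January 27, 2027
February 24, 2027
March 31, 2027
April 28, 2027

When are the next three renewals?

May 26, 2027; June 30, 2027; July 28, 2027

These are Wednesdays with 28, 35, 28, 28, 35, 28-day gaps.
Each is the final Wednesday of its month — December 30, 2026 is past the 28th, so '4th Wednesday' doesn't fit.
Last Wednesday of May 2027: May 26, 2027.
June 2027 ends with Wednesday June 30, 2027.
July 2027 ends with Wednesday July 28, 2027.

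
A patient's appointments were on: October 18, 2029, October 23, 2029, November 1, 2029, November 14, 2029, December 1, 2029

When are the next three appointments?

Intervals are 5, 9, 13, 17 days — an arithmetic progression with common difference 4.
Next gap: 21 days. December 1, 2029 + 21 days = December 22, 2029.
Next gap: 25 days. December 22, 2029 + 25 days = January 16, 2030.
Next gap: 29 days. January 16, 2030 + 29 days = February 14, 2030.

December 22, 2029; January 16, 2030; February 14, 2030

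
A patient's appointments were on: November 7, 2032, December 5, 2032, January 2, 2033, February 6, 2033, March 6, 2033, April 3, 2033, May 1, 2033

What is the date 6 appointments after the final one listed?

November 6, 2033

Gaps: 28, 28, 35, 28, 28, 28 days — a mix of 28 and 35. Every date is a Sunday.
Each is the 1st Sunday of its month.
1st Sunday of June 2033: June 5, 2033.
July 2033 — 1st Sunday is July 3, 2033.
August 2033 — 1st Sunday is August 7, 2033.
1st Sunday of September 2033: September 4, 2033.
1st Sunday of October 2033: October 2, 2033.
1st Sunday of November 2033: November 6, 2033.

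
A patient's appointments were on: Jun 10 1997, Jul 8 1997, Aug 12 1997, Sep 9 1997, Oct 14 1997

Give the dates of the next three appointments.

All dates are Tuesdays, 28, 35, 28, 35 days apart.
Specifically, the 2nd Tuesday of each month.
November 1997 — 2nd Tuesday is Nov 11 1997.
2nd Tuesday of December 1997: Dec 9 1997.
2nd Tuesday of January 1998: Jan 13 1998.

Nov 11 1997, Dec 9 1997, Jan 13 1998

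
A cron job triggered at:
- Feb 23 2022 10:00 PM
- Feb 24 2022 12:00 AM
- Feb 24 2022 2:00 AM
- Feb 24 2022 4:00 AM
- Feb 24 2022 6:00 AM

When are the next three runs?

The interval is a steady 2 hours (2, 2, 2, 2).
Feb 24 2022 6:00 AM + 2 h = Feb 24 2022 8:00 AM.
Feb 24 2022 8:00 AM + 2 h = Feb 24 2022 10:00 AM.
Feb 24 2022 10:00 AM + 2 h = Feb 24 2022 12:00 PM.

Feb 24 2022 8:00 AM, Feb 24 2022 10:00 AM, Feb 24 2022 12:00 PM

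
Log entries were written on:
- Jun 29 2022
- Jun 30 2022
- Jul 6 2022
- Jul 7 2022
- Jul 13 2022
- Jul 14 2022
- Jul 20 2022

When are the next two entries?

Jul 21 2022, Jul 27 2022

The gap pattern 1, 6, 1, 6, 1, 6 repeats every 2 events.
These are the Wednesdays and Thursdays of each week.
The following Thursday is Jul 21 2022.
The following Wednesday is Jul 27 2022.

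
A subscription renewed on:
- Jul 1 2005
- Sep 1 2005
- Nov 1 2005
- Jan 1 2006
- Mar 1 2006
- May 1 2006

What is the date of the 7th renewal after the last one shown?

Jul 1 2007

Gaps: 62, 61, 61, 59, 61 days — not constant. Every event is on the 1st of the month.
Pattern: the 1st of every 2 months.
July 2006: Jul 1 2006.
Next: September 2006 → Sep 1 2006.
November 2006: Nov 1 2006.
Next: January 2007 → Jan 1 2007.
Next: March 2007 → Mar 1 2007.
Next: May 2007 → May 1 2007.
July 2007: Jul 1 2007.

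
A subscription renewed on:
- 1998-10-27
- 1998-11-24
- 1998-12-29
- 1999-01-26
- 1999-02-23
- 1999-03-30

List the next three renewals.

1999-04-27, 1999-05-25, 1999-06-29

These are Tuesdays with 28, 35, 28, 28, 35-day gaps.
Each is the final Tuesday of its month — 1998-12-29 is past the 28th, so '4th Tuesday' doesn't fit.
April 1999 ends with Tuesday 1999-04-27.
Last Tuesday of May 1999: 1999-05-25.
June 1999 ends with Tuesday 1999-06-29.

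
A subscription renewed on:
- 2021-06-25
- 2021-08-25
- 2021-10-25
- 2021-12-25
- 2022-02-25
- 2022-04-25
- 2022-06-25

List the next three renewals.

Gaps: 61, 61, 61, 62, 59, 61 days — not constant. Every event is on the 25th of the month.
Pattern: the 25th of every 2 months.
Next: August 2022 → 2022-08-25.
October 2022: 2022-10-25.
Next: December 2022 → 2022-12-25.

2022-08-25, 2022-10-25, 2022-12-25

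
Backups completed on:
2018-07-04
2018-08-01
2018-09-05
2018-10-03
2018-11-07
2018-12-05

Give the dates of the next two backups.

2019-01-02, 2019-02-06

Gaps: 28, 35, 28, 35, 28 days — a mix of 28 and 35. Every date is a Wednesday.
Each is the 1st Wednesday of its month.
1st Wednesday of January 2019: 2019-01-02.
February 2019 — 1st Wednesday is 2019-02-06.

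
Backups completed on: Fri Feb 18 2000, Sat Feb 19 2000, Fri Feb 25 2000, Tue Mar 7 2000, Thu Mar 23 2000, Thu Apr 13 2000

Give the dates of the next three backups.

Tue May 9 2000, Fri Jun 9 2000, Sat Jul 15 2000

Intervals are 1, 6, 11, 16, 21 days — an arithmetic progression with common difference 5.
Next gap: 26 days. Thu Apr 13 2000 + 26 days = Tue May 9 2000.
Next gap: 31 days. Tue May 9 2000 + 31 days = Fri Jun 9 2000.
Next gap: 36 days. Fri Jun 9 2000 + 36 days = Sat Jul 15 2000.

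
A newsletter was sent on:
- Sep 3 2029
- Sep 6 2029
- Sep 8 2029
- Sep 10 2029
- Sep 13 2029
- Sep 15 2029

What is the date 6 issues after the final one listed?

Sep 29 2029

Gaps: 3, 2, 2, 3, 2 days — not constant, but cyclic with period 3.
The events fall on every Monday, Thursday and Saturday.
Next Monday: Sep 17 2029.
Next Thursday: Sep 20 2029.
Next Saturday: Sep 22 2029.
The following Monday is Sep 24 2029.
Next Thursday: Sep 27 2029.
The following Saturday is Sep 29 2029.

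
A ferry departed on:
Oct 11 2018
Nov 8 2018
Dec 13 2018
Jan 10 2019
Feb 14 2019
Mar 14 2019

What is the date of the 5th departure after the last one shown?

Aug 8 2019

These are Thursdays at 28- or 35-day spacing (28, 35, 28, 35, 28).
The pattern: 2nd Thursday of the month.
2nd Thursday of April 2019: Apr 11 2019.
May 2019 — 2nd Thursday is May 9 2019.
June 2019 — 2nd Thursday is Jun 13 2019.
July 2019 — 2nd Thursday is Jul 11 2019.
2nd Thursday of August 2019: Aug 8 2019.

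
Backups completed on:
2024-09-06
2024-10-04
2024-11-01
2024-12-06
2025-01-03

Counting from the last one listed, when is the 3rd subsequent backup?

2025-04-04

All dates are Fridays, 28, 28, 35, 28 days apart.
Specifically, the 1st Friday of each month.
February 2025 — 1st Friday is 2025-02-07.
March 2025 — 1st Friday is 2025-03-07.
April 2025 — 1st Friday is 2025-04-04.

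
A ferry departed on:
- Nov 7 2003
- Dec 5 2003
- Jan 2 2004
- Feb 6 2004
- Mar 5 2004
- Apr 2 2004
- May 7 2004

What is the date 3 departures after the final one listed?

Aug 6 2004

These are Fridays at 28- or 35-day spacing (28, 28, 35, 28, 28, 35).
The pattern: 1st Friday of the month.
1st Friday of June 2004: Jun 4 2004.
July 2004 — 1st Friday is Jul 2 2004.
1st Friday of August 2004: Aug 6 2004.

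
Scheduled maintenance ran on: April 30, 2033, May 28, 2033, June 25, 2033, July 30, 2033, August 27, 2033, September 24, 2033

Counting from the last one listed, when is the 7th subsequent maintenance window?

April 29, 2034

These are Saturdays with 28, 28, 35, 28, 28-day gaps.
Each is the final Saturday of its month — April 30, 2033 is past the 28th, so '4th Saturday' doesn't fit.
Last Saturday of October 2033: October 29, 2033.
November 2033 ends with Saturday November 26, 2033.
Last Saturday of December 2033: December 31, 2033.
Last Saturday of January 2034: January 28, 2034.
February 2034 ends with Saturday February 25, 2034.
Last Saturday of March 2034: March 25, 2034.
April 2034 ends with Saturday April 29, 2034.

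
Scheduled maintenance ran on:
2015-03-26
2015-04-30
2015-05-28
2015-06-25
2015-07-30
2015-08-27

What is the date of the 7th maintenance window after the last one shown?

2016-03-31

Every date is a Thursday; gaps 35, 28, 28, 35, 28 days.
Each is the last Thursday of its month (at least one falls on the 29th or later, ruling out '4th Thursday').
September 2015 ends with Thursday 2015-09-24.
October 2015 ends with Thursday 2015-10-29.
November 2015 ends with Thursday 2015-11-26.
December 2015 ends with Thursday 2015-12-31.
Last Thursday of January 2016: 2016-01-28.
February 2016 ends with Thursday 2016-02-25.
Last Thursday of March 2016: 2016-03-31.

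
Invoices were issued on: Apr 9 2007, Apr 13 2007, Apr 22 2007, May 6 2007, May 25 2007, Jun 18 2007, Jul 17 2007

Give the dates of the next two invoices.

Aug 20 2007, Sep 28 2007

Intervals are 4, 9, 14, 19, 24, 29 days — an arithmetic progression with common difference 5.
Next gap: 34 days. Jul 17 2007 + 34 days = Aug 20 2007.
Next gap: 39 days. Aug 20 2007 + 39 days = Sep 28 2007.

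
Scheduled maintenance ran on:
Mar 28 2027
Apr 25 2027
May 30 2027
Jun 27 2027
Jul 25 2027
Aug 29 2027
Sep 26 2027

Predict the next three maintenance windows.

Oct 31 2027, Nov 28 2027, Dec 26 2027

Every date is a Sunday; gaps 28, 35, 28, 28, 35, 28 days.
Each is the last Sunday of its month (at least one falls on the 29th or later, ruling out '4th Sunday').
October 2027 ends with Sunday Oct 31 2027.
Last Sunday of November 2027: Nov 28 2027.
Last Sunday of December 2027: Dec 26 2027.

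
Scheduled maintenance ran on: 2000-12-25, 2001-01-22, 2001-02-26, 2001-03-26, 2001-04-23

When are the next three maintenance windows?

All dates are Mondays, 28, 35, 28, 28 days apart.
Specifically, the 4th Monday of each month.
4th Monday of May 2001: 2001-05-28.
4th Monday of June 2001: 2001-06-25.
4th Monday of July 2001: 2001-07-23.

2001-05-28, 2001-06-25, 2001-07-23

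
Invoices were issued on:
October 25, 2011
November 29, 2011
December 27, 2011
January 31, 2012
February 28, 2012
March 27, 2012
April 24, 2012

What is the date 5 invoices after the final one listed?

September 25, 2012

Every date is a Tuesday; gaps 35, 28, 35, 28, 28, 28 days.
Each is the last Tuesday of its month (at least one falls on the 29th or later, ruling out '4th Tuesday').
Last Tuesday of May 2012: May 29, 2012.
Last Tuesday of June 2012: June 26, 2012.
Last Tuesday of July 2012: July 31, 2012.
Last Tuesday of August 2012: August 28, 2012.
September 2012 ends with Tuesday September 25, 2012.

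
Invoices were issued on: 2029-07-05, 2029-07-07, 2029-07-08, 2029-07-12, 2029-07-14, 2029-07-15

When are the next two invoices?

Gaps: 2, 1, 4, 2, 1 days — not constant, but cyclic with period 3.
The events fall on every Thursday, Saturday and Sunday.
Next Thursday: 2029-07-19.
The following Saturday is 2029-07-21.

2029-07-19, 2029-07-21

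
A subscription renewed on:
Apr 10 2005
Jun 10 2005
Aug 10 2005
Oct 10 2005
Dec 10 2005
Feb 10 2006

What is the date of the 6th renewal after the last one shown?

Feb 10 2007

Gaps: 61, 61, 61, 61, 62 days — not constant. Every event is on the 10th of the month.
Pattern: the 10th of every 2 months.
Next: April 2006 → Apr 10 2006.
Next: June 2006 → Jun 10 2006.
August 2006: Aug 10 2006.
October 2006: Oct 10 2006.
December 2006: Dec 10 2006.
February 2007: Feb 10 2007.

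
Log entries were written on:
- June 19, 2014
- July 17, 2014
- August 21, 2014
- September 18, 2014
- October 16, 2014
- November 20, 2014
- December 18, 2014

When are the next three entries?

January 15, 2015; February 19, 2015; March 19, 2015

Gaps: 28, 35, 28, 28, 35, 28 days — a mix of 28 and 35. Every date is a Thursday.
Each is the 3rd Thursday of its month.
January 2015 — 3rd Thursday is January 15, 2015.
3rd Thursday of February 2015: February 19, 2015.
March 2015 — 3rd Thursday is March 19, 2015.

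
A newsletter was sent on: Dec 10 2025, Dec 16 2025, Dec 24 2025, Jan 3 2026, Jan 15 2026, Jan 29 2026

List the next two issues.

Feb 14 2026, Mar 4 2026

Gaps: 6, 8, 10, 12, 14 days — each gap is 2 larger than the previous one.
Next gap: 16 days. Jan 29 2026 + 16 days = Feb 14 2026.
Next gap: 18 days. Feb 14 2026 + 18 days = Mar 4 2026.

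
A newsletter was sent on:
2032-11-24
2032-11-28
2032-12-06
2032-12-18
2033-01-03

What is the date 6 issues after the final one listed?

Intervals are 4, 8, 12, 16 days — an arithmetic progression with common difference 4.
Next gap: 20 days. 2033-01-03 + 20 days = 2033-01-23.
Next gap: 24 days. 2033-01-23 + 24 days = 2033-02-16.
Next gap: 28 days. 2033-02-16 + 28 days = 2033-03-16.
Next gap: 32 days. 2033-03-16 + 32 days = 2033-04-17.
Next gap: 36 days. 2033-04-17 + 36 days = 2033-05-23.
Next gap: 40 days. 2033-05-23 + 40 days = 2033-07-02.

2033-07-02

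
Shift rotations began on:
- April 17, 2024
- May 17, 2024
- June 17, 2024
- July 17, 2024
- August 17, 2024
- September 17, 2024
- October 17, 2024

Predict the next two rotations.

Gaps: 30, 31, 30, 31, 31, 30 days — not constant. Every event is on the 17th of the month.
Pattern: the 17th of each month.
Next: November 2024 → November 17, 2024.
Next: December 2024 → December 17, 2024.

November 17, 2024; December 17, 2024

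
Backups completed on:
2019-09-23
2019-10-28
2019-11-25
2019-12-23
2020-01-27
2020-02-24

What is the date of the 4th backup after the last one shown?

2020-06-22

Gaps: 35, 28, 28, 35, 28 days — a mix of 28 and 35. Every date is a Monday.
Each is the 4th Monday of its month.
4th Monday of March 2020: 2020-03-23.
4th Monday of April 2020: 2020-04-27.
4th Monday of May 2020: 2020-05-25.
June 2020 — 4th Monday is 2020-06-22.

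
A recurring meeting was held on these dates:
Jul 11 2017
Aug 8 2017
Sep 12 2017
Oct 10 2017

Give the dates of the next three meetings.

Nov 14 2017, Dec 12 2017, Jan 9 2018

All dates are Tuesdays, 28, 35, 28 days apart.
Specifically, the 2nd Tuesday of each month.
2nd Tuesday of November 2017: Nov 14 2017.
2nd Tuesday of December 2017: Dec 12 2017.
2nd Tuesday of January 2018: Jan 9 2018.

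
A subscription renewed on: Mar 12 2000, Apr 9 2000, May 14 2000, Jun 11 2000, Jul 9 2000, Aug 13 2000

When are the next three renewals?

Gaps: 28, 35, 28, 28, 35 days — a mix of 28 and 35. Every date is a Sunday.
Each is the 2nd Sunday of its month.
September 2000 — 2nd Sunday is Sep 10 2000.
October 2000 — 2nd Sunday is Oct 8 2000.
2nd Sunday of November 2000: Nov 12 2000.

Sep 10 2000, Oct 8 2000, Nov 12 2000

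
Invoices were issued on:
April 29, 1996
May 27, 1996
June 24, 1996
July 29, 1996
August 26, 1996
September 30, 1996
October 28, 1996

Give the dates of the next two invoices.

These are Mondays with 28, 28, 35, 28, 35, 28-day gaps.
Each is the final Monday of its month — April 29, 1996 is past the 28th, so '4th Monday' doesn't fit.
Last Monday of November 1996: November 25, 1996.
Last Monday of December 1996: December 30, 1996.

November 25, 1996; December 30, 1996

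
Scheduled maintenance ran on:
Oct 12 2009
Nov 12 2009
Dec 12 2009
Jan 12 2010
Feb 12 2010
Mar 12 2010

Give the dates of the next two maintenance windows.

The day-of-month is always 12 (31, 30, 31, 31, 28 days between events).
So this recurs on the 12th of each month.
Next: April 2010 → Apr 12 2010.
May 2010: May 12 2010.

Apr 12 2010, May 12 2010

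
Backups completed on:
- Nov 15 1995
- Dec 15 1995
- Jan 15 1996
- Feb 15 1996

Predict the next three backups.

Mar 15 1996, Apr 15 1996, May 15 1996

Each date is the 15th; the gaps (30, 31, 31) track the month lengths.
The rule is the 15th of each month.
March 1996: Mar 15 1996.
Next: April 1996 → Apr 15 1996.
May 1996: May 15 1996.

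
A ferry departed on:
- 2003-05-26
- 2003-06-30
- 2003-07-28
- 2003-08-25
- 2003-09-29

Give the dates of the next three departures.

Every date is a Monday; gaps 35, 28, 28, 35 days.
Each is the last Monday of its month (at least one falls on the 29th or later, ruling out '4th Monday').
October 2003 ends with Monday 2003-10-27.
Last Monday of November 2003: 2003-11-24.
December 2003 ends with Monday 2003-12-29.

2003-10-27, 2003-11-24, 2003-12-29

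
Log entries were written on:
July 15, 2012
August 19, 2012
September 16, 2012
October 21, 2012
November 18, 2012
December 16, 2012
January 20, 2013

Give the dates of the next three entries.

February 17, 2013; March 17, 2013; April 21, 2013

All dates are Sundays, 35, 28, 35, 28, 28, 35 days apart.
Specifically, the 3rd Sunday of each month.
February 2013 — 3rd Sunday is February 17, 2013.
March 2013 — 3rd Sunday is March 17, 2013.
April 2013 — 3rd Sunday is April 21, 2013.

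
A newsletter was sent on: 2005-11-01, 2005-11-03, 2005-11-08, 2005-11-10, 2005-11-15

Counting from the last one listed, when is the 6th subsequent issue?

Every event lands on a Tuesday or Thursday (gaps cycle 2, 5, 2, 5).
So the schedule is: every Tuesday and Thursday.
Next Thursday: 2005-11-17.
The following Tuesday is 2005-11-22.
Next Thursday: 2005-11-24.
Next Tuesday: 2005-11-29.
Next Thursday: 2005-12-01.
The following Tuesday is 2005-12-06.

2005-12-06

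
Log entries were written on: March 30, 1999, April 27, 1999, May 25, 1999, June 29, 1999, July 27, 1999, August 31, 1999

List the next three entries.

Every date is a Tuesday; gaps 28, 28, 35, 28, 35 days.
Each is the last Tuesday of its month (at least one falls on the 29th or later, ruling out '4th Tuesday').
September 1999 ends with Tuesday September 28, 1999.
Last Tuesday of October 1999: October 26, 1999.
Last Tuesday of November 1999: November 30, 1999.

September 28, 1999; October 26, 1999; November 30, 1999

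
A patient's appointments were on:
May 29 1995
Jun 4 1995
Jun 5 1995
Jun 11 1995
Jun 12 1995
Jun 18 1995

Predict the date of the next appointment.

Jun 19 1995

The gap pattern 6, 1, 6, 1, 6 repeats every 2 events.
These are the Mondays and Sundays of each week.
Next Monday: Jun 19 1995.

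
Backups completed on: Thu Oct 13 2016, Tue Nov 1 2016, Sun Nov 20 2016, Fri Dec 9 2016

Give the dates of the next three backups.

Every event comes 19 days after the last (19, 19, 19).
Fri Dec 9 2016 + 19 days = Wed Dec 28 2016.
Wed Dec 28 2016 + 19 days = Mon Jan 16 2017.
Mon Jan 16 2017 + 19 days = Sat Feb 4 2017.

Wed Dec 28 2016, Mon Jan 16 2017, Sat Feb 4 2017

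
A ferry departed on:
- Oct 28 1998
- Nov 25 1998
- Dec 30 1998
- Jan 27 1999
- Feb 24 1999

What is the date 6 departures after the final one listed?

Aug 25 1999

Every date is a Wednesday; gaps 28, 35, 28, 28 days.
Each is the last Wednesday of its month (at least one falls on the 29th or later, ruling out '4th Wednesday').
March 1999 ends with Wednesday Mar 31 1999.
April 1999 ends with Wednesday Apr 28 1999.
May 1999 ends with Wednesday May 26 1999.
June 1999 ends with Wednesday Jun 30 1999.
Last Wednesday of July 1999: Jul 28 1999.
August 1999 ends with Wednesday Aug 25 1999.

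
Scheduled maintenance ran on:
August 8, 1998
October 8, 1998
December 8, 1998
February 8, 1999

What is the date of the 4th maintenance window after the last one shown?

October 8, 1999

Each date is the 8th; the gaps (61, 61, 62) track the month lengths.
The rule is the 8th of every 2 months.
April 1999: April 8, 1999.
Next: June 1999 → June 8, 1999.
Next: August 1999 → August 8, 1999.
October 1999: October 8, 1999.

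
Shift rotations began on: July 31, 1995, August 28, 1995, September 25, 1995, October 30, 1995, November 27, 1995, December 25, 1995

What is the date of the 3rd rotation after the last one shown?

All Mondays; the gaps (28, 28, 35, 28, 28) vary with month length.
This is the last Monday of each month.
Last Monday of January 1996: January 29, 1996.
Last Monday of February 1996: February 26, 1996.
March 1996 ends with Monday March 25, 1996.

March 25, 1996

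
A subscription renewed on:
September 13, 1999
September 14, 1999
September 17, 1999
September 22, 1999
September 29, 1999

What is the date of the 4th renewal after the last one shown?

Gaps: 1, 3, 5, 7 days — each gap is 2 larger than the previous one.
Next gap: 9 days. September 29, 1999 + 9 days = October 8, 1999.
Next gap: 11 days. October 8, 1999 + 11 days = October 19, 1999.
Next gap: 13 days. October 19, 1999 + 13 days = November 1, 1999.
Next gap: 15 days. November 1, 1999 + 15 days = November 16, 1999.

November 16, 1999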